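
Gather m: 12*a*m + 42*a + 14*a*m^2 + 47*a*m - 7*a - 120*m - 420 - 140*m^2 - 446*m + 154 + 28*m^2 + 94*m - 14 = 35*a + m^2*(14*a - 112) + m*(59*a - 472) - 280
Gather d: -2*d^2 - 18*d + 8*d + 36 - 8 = -2*d^2 - 10*d + 28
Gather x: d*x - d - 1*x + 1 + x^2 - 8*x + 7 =-d + x^2 + x*(d - 9) + 8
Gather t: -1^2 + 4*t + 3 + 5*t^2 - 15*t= 5*t^2 - 11*t + 2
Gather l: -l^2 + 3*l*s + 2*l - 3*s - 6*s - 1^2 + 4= -l^2 + l*(3*s + 2) - 9*s + 3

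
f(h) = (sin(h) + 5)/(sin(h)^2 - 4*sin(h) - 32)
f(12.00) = -0.15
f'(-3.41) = 0.01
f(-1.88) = -0.15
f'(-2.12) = 0.00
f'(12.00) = -0.00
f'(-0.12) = -0.01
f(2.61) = -0.16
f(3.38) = -0.15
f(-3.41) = -0.16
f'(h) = (-2*sin(h)*cos(h) + 4*cos(h))*(sin(h) + 5)/(sin(h)^2 - 4*sin(h) - 32)^2 + cos(h)/(sin(h)^2 - 4*sin(h) - 32)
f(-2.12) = -0.15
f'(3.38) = 0.01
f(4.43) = -0.15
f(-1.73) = -0.15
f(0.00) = -0.16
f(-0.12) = -0.15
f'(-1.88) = 0.00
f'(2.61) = 0.01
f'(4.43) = 0.00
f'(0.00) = -0.01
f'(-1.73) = 0.00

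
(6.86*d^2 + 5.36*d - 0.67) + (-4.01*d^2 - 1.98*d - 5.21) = 2.85*d^2 + 3.38*d - 5.88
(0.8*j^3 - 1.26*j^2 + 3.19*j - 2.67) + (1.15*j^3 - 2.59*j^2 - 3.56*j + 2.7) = 1.95*j^3 - 3.85*j^2 - 0.37*j + 0.0300000000000002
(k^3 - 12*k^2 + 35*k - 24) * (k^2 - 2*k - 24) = k^5 - 14*k^4 + 35*k^3 + 194*k^2 - 792*k + 576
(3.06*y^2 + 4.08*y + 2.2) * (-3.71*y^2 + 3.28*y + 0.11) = -11.3526*y^4 - 5.1*y^3 + 5.557*y^2 + 7.6648*y + 0.242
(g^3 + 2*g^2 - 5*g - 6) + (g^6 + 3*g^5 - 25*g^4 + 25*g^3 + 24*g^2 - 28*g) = g^6 + 3*g^5 - 25*g^4 + 26*g^3 + 26*g^2 - 33*g - 6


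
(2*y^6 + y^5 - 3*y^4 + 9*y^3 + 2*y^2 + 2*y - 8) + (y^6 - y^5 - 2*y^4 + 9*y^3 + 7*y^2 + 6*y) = 3*y^6 - 5*y^4 + 18*y^3 + 9*y^2 + 8*y - 8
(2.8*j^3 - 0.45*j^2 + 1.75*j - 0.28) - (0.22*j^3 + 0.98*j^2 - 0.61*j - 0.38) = 2.58*j^3 - 1.43*j^2 + 2.36*j + 0.1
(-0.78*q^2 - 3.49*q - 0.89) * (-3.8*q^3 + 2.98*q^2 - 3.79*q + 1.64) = 2.964*q^5 + 10.9376*q^4 - 4.062*q^3 + 9.2957*q^2 - 2.3505*q - 1.4596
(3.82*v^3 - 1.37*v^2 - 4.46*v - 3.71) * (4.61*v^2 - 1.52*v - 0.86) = 17.6102*v^5 - 12.1221*v^4 - 21.7634*v^3 - 9.1457*v^2 + 9.4748*v + 3.1906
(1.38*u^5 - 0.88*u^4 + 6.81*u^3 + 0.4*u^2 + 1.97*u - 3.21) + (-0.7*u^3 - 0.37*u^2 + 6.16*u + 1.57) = 1.38*u^5 - 0.88*u^4 + 6.11*u^3 + 0.03*u^2 + 8.13*u - 1.64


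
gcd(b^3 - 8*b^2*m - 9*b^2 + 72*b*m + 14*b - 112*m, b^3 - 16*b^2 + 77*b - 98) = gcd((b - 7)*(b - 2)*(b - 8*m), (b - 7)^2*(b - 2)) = b^2 - 9*b + 14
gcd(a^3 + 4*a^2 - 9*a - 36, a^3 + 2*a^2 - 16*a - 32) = a + 4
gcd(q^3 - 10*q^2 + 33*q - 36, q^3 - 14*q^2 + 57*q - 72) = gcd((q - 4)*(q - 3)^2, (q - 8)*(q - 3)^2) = q^2 - 6*q + 9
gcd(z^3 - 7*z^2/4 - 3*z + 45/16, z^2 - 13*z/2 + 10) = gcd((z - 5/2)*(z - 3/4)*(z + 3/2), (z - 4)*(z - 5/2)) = z - 5/2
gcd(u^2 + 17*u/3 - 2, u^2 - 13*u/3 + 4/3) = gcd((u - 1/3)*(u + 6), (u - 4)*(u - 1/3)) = u - 1/3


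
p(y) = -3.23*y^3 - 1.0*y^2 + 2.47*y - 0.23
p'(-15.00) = -2147.78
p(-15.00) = 10638.97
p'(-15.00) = -2147.78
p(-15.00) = 10638.97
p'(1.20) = -13.88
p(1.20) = -4.29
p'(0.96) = -8.38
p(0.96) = -1.64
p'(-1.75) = -23.71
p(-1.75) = 9.70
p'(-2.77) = -66.34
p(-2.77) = 53.91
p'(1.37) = -18.46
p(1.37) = -7.03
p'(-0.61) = 0.08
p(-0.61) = -1.38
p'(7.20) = -514.26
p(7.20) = -1239.88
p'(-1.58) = -18.56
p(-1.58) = 6.11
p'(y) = -9.69*y^2 - 2.0*y + 2.47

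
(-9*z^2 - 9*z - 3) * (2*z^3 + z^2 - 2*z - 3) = -18*z^5 - 27*z^4 + 3*z^3 + 42*z^2 + 33*z + 9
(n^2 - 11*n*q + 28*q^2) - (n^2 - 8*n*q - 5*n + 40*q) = -3*n*q + 5*n + 28*q^2 - 40*q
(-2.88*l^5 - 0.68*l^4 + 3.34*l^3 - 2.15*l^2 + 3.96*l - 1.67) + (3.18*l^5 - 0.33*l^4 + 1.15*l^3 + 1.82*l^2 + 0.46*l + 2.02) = 0.3*l^5 - 1.01*l^4 + 4.49*l^3 - 0.33*l^2 + 4.42*l + 0.35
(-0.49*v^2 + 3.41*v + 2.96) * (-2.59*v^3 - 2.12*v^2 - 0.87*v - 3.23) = 1.2691*v^5 - 7.7931*v^4 - 14.4693*v^3 - 7.6592*v^2 - 13.5895*v - 9.5608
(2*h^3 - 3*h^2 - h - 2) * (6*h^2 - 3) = 12*h^5 - 18*h^4 - 12*h^3 - 3*h^2 + 3*h + 6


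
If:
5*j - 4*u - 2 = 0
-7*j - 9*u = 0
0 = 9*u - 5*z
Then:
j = 18/73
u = -14/73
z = -126/365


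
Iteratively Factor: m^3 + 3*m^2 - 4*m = (m - 1)*(m^2 + 4*m) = (m - 1)*(m + 4)*(m)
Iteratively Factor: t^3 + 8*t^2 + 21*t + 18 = (t + 3)*(t^2 + 5*t + 6) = (t + 3)^2*(t + 2)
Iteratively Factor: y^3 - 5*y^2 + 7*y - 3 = (y - 3)*(y^2 - 2*y + 1) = (y - 3)*(y - 1)*(y - 1)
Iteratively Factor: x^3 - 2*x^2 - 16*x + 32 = (x - 2)*(x^2 - 16) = (x - 2)*(x + 4)*(x - 4)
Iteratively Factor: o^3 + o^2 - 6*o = (o - 2)*(o^2 + 3*o) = (o - 2)*(o + 3)*(o)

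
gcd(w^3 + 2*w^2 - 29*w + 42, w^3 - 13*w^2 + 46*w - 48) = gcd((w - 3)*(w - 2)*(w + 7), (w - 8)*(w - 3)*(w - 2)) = w^2 - 5*w + 6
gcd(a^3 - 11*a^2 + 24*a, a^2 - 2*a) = a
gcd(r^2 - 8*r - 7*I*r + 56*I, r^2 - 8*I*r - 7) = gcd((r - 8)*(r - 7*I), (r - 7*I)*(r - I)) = r - 7*I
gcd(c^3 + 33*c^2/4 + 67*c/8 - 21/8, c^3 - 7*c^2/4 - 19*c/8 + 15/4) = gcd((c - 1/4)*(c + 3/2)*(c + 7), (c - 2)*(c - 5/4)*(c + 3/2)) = c + 3/2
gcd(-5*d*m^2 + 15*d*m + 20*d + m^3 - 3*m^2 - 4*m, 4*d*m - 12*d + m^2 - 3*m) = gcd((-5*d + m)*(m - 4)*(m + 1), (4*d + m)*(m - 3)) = 1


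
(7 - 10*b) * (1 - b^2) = 10*b^3 - 7*b^2 - 10*b + 7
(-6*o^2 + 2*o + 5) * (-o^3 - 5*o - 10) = 6*o^5 - 2*o^4 + 25*o^3 + 50*o^2 - 45*o - 50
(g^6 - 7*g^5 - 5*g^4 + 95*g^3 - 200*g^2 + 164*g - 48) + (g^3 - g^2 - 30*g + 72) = g^6 - 7*g^5 - 5*g^4 + 96*g^3 - 201*g^2 + 134*g + 24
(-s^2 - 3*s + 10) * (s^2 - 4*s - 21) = -s^4 + s^3 + 43*s^2 + 23*s - 210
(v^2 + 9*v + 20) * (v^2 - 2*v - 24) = v^4 + 7*v^3 - 22*v^2 - 256*v - 480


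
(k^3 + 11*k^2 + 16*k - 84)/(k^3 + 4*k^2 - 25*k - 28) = (k^2 + 4*k - 12)/(k^2 - 3*k - 4)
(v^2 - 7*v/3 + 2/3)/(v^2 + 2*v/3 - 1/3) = (v - 2)/(v + 1)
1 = 1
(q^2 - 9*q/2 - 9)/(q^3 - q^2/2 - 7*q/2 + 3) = (2*q^2 - 9*q - 18)/(2*q^3 - q^2 - 7*q + 6)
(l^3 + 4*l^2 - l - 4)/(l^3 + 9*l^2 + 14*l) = (l^3 + 4*l^2 - l - 4)/(l*(l^2 + 9*l + 14))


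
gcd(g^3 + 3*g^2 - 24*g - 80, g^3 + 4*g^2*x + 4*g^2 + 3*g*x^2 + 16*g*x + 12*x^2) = g + 4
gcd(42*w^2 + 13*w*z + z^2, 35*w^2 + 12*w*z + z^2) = 7*w + z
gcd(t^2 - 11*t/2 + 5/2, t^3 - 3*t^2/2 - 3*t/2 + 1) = t - 1/2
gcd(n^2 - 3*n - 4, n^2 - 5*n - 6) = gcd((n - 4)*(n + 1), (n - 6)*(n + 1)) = n + 1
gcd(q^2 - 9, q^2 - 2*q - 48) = 1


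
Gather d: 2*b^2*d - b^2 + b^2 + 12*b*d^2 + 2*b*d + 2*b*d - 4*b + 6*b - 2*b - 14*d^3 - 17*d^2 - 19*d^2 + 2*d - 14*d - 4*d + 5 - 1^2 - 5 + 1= -14*d^3 + d^2*(12*b - 36) + d*(2*b^2 + 4*b - 16)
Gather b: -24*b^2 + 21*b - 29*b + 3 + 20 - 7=-24*b^2 - 8*b + 16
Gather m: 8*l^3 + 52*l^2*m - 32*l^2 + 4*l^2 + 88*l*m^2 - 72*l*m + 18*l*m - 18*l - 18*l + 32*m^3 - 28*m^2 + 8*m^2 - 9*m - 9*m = 8*l^3 - 28*l^2 - 36*l + 32*m^3 + m^2*(88*l - 20) + m*(52*l^2 - 54*l - 18)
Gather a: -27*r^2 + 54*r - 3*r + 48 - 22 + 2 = -27*r^2 + 51*r + 28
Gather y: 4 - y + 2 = 6 - y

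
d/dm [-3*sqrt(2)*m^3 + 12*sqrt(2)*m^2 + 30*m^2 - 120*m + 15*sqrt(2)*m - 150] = -9*sqrt(2)*m^2 + 24*sqrt(2)*m + 60*m - 120 + 15*sqrt(2)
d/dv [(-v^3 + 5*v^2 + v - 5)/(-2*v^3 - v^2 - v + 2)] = (11*v^4 + 6*v^3 - 40*v^2 + 10*v - 3)/(4*v^6 + 4*v^5 + 5*v^4 - 6*v^3 - 3*v^2 - 4*v + 4)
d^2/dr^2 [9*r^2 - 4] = 18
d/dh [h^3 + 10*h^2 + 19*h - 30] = 3*h^2 + 20*h + 19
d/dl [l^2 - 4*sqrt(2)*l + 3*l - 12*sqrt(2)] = 2*l - 4*sqrt(2) + 3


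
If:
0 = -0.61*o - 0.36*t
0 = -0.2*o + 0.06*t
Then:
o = 0.00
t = 0.00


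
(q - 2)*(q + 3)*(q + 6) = q^3 + 7*q^2 - 36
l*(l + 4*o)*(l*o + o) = l^3*o + 4*l^2*o^2 + l^2*o + 4*l*o^2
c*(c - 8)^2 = c^3 - 16*c^2 + 64*c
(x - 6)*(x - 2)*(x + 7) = x^3 - x^2 - 44*x + 84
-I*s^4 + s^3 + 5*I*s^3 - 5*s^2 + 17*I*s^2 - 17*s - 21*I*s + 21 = (s - 7)*(s + 3)*(s + I)*(-I*s + I)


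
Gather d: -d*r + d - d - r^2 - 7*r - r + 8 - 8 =-d*r - r^2 - 8*r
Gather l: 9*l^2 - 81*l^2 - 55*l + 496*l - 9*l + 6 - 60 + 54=-72*l^2 + 432*l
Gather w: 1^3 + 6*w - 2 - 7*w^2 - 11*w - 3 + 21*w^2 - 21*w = 14*w^2 - 26*w - 4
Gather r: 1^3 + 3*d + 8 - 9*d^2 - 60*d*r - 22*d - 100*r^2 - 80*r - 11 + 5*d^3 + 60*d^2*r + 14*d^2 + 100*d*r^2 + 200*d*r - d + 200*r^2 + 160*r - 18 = 5*d^3 + 5*d^2 - 20*d + r^2*(100*d + 100) + r*(60*d^2 + 140*d + 80) - 20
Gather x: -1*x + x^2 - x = x^2 - 2*x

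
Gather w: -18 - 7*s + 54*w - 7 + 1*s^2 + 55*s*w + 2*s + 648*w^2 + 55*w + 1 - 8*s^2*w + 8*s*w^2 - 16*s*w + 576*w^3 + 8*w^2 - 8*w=s^2 - 5*s + 576*w^3 + w^2*(8*s + 656) + w*(-8*s^2 + 39*s + 101) - 24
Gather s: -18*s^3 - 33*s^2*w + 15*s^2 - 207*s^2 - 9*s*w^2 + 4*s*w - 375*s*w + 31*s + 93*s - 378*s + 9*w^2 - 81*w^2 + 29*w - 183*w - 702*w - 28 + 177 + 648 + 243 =-18*s^3 + s^2*(-33*w - 192) + s*(-9*w^2 - 371*w - 254) - 72*w^2 - 856*w + 1040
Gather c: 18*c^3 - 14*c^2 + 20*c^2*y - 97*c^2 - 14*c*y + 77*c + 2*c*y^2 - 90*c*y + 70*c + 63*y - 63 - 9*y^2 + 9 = 18*c^3 + c^2*(20*y - 111) + c*(2*y^2 - 104*y + 147) - 9*y^2 + 63*y - 54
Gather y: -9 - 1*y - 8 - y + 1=-2*y - 16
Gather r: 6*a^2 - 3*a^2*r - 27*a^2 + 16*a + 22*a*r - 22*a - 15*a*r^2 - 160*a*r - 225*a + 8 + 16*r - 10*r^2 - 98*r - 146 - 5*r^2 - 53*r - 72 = -21*a^2 - 231*a + r^2*(-15*a - 15) + r*(-3*a^2 - 138*a - 135) - 210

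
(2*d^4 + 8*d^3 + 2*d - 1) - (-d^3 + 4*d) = 2*d^4 + 9*d^3 - 2*d - 1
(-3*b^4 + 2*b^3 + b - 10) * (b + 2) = -3*b^5 - 4*b^4 + 4*b^3 + b^2 - 8*b - 20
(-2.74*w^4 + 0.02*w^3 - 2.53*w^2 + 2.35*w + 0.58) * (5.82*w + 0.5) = -15.9468*w^5 - 1.2536*w^4 - 14.7146*w^3 + 12.412*w^2 + 4.5506*w + 0.29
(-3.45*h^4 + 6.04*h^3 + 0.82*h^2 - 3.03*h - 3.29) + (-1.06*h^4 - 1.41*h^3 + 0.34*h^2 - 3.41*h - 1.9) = -4.51*h^4 + 4.63*h^3 + 1.16*h^2 - 6.44*h - 5.19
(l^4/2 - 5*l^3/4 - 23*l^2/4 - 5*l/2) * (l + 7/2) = l^5/2 + l^4/2 - 81*l^3/8 - 181*l^2/8 - 35*l/4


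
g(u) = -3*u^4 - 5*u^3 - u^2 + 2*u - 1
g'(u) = -12*u^3 - 15*u^2 - 2*u + 2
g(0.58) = -1.49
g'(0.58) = -6.55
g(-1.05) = -2.06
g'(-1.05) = 1.45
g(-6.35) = -3651.50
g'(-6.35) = 2482.44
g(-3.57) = -280.69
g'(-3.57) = 363.96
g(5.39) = -3334.30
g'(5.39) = -2323.65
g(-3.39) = -220.69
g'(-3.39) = 303.90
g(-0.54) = -1.84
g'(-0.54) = 0.60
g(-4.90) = -1176.01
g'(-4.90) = 1063.44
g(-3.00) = -124.00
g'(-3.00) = 197.00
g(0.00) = -1.00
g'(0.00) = 2.00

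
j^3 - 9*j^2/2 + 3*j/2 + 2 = (j - 4)*(j - 1)*(j + 1/2)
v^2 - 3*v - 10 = (v - 5)*(v + 2)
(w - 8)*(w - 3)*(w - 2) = w^3 - 13*w^2 + 46*w - 48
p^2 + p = p*(p + 1)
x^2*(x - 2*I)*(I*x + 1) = I*x^4 + 3*x^3 - 2*I*x^2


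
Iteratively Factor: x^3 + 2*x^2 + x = (x)*(x^2 + 2*x + 1) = x*(x + 1)*(x + 1)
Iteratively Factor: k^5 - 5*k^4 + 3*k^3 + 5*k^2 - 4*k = (k)*(k^4 - 5*k^3 + 3*k^2 + 5*k - 4) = k*(k - 4)*(k^3 - k^2 - k + 1) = k*(k - 4)*(k - 1)*(k^2 - 1) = k*(k - 4)*(k - 1)^2*(k + 1)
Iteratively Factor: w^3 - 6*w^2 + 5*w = (w - 5)*(w^2 - w) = w*(w - 5)*(w - 1)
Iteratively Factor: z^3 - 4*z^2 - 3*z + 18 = (z - 3)*(z^2 - z - 6) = (z - 3)^2*(z + 2)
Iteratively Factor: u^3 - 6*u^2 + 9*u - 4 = (u - 1)*(u^2 - 5*u + 4) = (u - 4)*(u - 1)*(u - 1)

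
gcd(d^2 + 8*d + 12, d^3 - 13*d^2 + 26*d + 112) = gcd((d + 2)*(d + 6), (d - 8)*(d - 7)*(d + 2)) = d + 2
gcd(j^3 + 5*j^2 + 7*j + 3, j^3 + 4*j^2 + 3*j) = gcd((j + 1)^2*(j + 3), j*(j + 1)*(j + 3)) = j^2 + 4*j + 3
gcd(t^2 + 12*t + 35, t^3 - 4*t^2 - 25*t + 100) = t + 5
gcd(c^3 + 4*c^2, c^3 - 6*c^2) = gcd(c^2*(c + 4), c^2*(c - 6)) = c^2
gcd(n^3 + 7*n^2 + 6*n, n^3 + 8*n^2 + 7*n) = n^2 + n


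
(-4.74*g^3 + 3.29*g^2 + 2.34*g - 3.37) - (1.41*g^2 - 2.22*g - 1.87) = -4.74*g^3 + 1.88*g^2 + 4.56*g - 1.5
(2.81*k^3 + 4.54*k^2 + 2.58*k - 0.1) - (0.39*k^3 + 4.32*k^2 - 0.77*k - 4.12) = 2.42*k^3 + 0.22*k^2 + 3.35*k + 4.02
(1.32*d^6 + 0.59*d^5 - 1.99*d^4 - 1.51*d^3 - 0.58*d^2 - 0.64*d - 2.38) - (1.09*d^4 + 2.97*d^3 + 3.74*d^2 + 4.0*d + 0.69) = 1.32*d^6 + 0.59*d^5 - 3.08*d^4 - 4.48*d^3 - 4.32*d^2 - 4.64*d - 3.07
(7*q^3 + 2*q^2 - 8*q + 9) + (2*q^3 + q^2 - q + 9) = 9*q^3 + 3*q^2 - 9*q + 18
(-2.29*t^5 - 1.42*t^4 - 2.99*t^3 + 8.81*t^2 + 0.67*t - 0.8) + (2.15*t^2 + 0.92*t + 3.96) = -2.29*t^5 - 1.42*t^4 - 2.99*t^3 + 10.96*t^2 + 1.59*t + 3.16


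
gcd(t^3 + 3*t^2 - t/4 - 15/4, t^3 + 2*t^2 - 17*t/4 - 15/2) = t^2 + 4*t + 15/4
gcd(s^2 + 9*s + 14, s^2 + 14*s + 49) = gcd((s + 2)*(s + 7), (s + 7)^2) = s + 7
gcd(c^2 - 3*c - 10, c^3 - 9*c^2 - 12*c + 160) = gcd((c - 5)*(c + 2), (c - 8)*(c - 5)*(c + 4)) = c - 5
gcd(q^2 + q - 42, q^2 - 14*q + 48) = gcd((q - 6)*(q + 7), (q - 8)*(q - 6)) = q - 6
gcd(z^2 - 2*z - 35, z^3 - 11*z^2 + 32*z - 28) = z - 7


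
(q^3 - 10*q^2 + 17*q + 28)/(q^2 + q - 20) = (q^2 - 6*q - 7)/(q + 5)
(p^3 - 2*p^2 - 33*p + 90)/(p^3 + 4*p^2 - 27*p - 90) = (p - 3)/(p + 3)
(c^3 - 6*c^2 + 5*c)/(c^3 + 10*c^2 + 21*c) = (c^2 - 6*c + 5)/(c^2 + 10*c + 21)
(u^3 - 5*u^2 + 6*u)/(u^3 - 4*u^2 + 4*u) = (u - 3)/(u - 2)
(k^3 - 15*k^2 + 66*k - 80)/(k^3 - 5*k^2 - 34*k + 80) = (k - 5)/(k + 5)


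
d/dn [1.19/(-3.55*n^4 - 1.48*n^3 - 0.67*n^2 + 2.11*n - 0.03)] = (16.898*n^3 + 5.2836*n^2 + 1.5946*n - 2.5109)/(3.55*n^4 + 1.48*n^3 + 0.67*n^2 - 2.11*n + 0.03)^2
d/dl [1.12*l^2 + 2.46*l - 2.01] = 2.24*l + 2.46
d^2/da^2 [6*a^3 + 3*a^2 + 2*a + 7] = 36*a + 6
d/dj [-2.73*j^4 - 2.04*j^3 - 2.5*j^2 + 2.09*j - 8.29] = -10.92*j^3 - 6.12*j^2 - 5.0*j + 2.09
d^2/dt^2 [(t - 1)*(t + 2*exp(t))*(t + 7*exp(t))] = 9*t^2*exp(t) + 56*t*exp(2*t) + 27*t*exp(t) + 6*t - 2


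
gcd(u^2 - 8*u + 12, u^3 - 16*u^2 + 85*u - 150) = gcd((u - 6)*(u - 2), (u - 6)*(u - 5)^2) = u - 6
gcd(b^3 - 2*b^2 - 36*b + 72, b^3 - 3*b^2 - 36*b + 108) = b^2 - 36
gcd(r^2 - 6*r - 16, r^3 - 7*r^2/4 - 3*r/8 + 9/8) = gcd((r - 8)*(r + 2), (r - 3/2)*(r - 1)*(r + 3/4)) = 1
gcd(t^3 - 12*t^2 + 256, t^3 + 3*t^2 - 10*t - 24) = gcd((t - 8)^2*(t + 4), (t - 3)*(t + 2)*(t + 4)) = t + 4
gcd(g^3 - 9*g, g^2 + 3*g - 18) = g - 3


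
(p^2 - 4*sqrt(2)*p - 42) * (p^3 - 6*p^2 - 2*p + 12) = p^5 - 6*p^4 - 4*sqrt(2)*p^4 - 44*p^3 + 24*sqrt(2)*p^3 + 8*sqrt(2)*p^2 + 264*p^2 - 48*sqrt(2)*p + 84*p - 504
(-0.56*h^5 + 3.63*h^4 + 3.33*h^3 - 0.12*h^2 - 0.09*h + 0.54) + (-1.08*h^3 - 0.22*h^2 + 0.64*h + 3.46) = -0.56*h^5 + 3.63*h^4 + 2.25*h^3 - 0.34*h^2 + 0.55*h + 4.0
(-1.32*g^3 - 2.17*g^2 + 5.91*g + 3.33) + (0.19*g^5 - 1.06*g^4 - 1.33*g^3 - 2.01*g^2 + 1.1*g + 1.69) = 0.19*g^5 - 1.06*g^4 - 2.65*g^3 - 4.18*g^2 + 7.01*g + 5.02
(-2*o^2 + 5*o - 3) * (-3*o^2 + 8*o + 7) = 6*o^4 - 31*o^3 + 35*o^2 + 11*o - 21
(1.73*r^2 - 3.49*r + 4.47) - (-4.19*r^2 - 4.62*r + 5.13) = 5.92*r^2 + 1.13*r - 0.66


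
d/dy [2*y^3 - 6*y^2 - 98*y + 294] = 6*y^2 - 12*y - 98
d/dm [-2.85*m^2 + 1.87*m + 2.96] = 1.87 - 5.7*m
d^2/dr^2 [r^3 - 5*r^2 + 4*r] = 6*r - 10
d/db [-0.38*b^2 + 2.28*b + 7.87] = 2.28 - 0.76*b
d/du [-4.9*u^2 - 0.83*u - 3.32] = -9.8*u - 0.83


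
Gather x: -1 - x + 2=1 - x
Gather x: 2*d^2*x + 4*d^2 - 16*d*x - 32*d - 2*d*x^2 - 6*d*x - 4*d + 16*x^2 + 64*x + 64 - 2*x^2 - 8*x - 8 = 4*d^2 - 36*d + x^2*(14 - 2*d) + x*(2*d^2 - 22*d + 56) + 56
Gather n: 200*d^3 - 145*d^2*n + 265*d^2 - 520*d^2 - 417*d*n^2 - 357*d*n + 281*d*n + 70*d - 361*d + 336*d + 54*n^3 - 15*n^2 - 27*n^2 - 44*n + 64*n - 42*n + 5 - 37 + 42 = 200*d^3 - 255*d^2 + 45*d + 54*n^3 + n^2*(-417*d - 42) + n*(-145*d^2 - 76*d - 22) + 10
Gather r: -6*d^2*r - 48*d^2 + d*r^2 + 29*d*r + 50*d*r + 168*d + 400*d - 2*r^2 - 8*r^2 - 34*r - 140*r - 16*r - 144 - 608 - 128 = -48*d^2 + 568*d + r^2*(d - 10) + r*(-6*d^2 + 79*d - 190) - 880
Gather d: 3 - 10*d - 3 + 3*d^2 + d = 3*d^2 - 9*d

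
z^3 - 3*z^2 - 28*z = z*(z - 7)*(z + 4)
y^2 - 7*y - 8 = (y - 8)*(y + 1)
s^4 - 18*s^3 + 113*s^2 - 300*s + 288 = (s - 8)*(s - 4)*(s - 3)^2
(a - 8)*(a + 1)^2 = a^3 - 6*a^2 - 15*a - 8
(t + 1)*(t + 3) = t^2 + 4*t + 3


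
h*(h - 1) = h^2 - h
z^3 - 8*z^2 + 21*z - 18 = (z - 3)^2*(z - 2)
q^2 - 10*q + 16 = (q - 8)*(q - 2)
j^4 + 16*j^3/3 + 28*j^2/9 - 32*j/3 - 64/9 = (j - 4/3)*(j + 2/3)*(j + 2)*(j + 4)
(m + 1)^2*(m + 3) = m^3 + 5*m^2 + 7*m + 3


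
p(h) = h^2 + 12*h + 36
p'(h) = 2*h + 12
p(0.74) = 45.43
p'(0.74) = 13.48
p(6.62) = 159.26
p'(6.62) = 25.24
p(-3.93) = 4.28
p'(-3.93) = 4.14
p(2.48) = 71.91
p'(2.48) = 16.96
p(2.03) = 64.48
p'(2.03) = 16.06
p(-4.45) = 2.40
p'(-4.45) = 3.10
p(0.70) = 44.89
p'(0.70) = 13.40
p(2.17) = 66.75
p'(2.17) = 16.34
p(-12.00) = 36.00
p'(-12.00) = -12.00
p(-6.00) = 0.00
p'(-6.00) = 0.00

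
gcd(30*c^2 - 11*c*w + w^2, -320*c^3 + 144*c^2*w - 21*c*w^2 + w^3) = -5*c + w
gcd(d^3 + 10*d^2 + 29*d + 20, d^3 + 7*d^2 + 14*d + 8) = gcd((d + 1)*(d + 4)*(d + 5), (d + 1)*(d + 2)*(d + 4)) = d^2 + 5*d + 4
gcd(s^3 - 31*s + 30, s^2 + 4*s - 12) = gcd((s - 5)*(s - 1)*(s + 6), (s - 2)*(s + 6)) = s + 6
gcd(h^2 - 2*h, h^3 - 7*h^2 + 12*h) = h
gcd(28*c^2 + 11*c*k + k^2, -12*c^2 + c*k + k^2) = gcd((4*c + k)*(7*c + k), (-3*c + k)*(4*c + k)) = 4*c + k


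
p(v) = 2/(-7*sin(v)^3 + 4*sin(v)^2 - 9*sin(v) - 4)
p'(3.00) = -0.60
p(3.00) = -0.38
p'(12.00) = 3.48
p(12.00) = 0.65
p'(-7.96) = -0.03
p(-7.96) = 0.13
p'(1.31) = 0.05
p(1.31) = -0.13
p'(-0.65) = 1.72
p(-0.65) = 0.45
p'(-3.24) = -0.71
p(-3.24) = -0.41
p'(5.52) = 0.85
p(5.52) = 0.31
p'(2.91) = -0.46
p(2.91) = -0.34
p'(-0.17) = 3.98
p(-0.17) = -0.86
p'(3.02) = -0.65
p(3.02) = -0.40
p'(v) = 2*(21*sin(v)^2*cos(v) - 8*sin(v)*cos(v) + 9*cos(v))/(-7*sin(v)^3 + 4*sin(v)^2 - 9*sin(v) - 4)^2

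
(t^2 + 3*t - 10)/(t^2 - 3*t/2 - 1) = 2*(t + 5)/(2*t + 1)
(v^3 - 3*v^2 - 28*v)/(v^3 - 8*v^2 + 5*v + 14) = v*(v + 4)/(v^2 - v - 2)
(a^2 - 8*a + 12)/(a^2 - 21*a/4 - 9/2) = 4*(a - 2)/(4*a + 3)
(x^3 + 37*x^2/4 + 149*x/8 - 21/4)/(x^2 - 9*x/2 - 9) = (-8*x^3 - 74*x^2 - 149*x + 42)/(4*(-2*x^2 + 9*x + 18))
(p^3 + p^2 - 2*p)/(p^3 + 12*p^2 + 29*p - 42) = p*(p + 2)/(p^2 + 13*p + 42)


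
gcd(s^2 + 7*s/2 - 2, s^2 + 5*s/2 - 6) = s + 4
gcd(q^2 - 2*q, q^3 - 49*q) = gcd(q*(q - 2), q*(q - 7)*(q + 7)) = q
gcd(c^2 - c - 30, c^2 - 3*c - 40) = c + 5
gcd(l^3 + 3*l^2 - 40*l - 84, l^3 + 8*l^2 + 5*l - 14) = l^2 + 9*l + 14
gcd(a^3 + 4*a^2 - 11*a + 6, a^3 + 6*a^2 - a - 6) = a^2 + 5*a - 6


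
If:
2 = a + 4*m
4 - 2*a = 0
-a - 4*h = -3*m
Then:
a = 2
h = -1/2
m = 0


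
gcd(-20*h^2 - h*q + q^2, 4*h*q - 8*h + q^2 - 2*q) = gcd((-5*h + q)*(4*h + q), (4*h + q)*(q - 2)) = 4*h + q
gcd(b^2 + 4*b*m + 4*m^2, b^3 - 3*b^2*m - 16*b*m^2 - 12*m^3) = b + 2*m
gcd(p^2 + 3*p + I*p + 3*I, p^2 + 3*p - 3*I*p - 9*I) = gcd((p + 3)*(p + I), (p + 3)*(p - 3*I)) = p + 3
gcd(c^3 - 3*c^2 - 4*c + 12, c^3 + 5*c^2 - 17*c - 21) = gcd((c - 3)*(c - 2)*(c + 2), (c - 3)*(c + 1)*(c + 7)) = c - 3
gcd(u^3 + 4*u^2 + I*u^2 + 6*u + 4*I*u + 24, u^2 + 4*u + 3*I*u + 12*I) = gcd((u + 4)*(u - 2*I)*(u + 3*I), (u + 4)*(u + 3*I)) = u^2 + u*(4 + 3*I) + 12*I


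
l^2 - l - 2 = (l - 2)*(l + 1)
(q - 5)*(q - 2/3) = q^2 - 17*q/3 + 10/3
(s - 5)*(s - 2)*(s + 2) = s^3 - 5*s^2 - 4*s + 20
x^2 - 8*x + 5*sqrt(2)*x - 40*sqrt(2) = (x - 8)*(x + 5*sqrt(2))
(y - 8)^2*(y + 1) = y^3 - 15*y^2 + 48*y + 64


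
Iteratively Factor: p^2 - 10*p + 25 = (p - 5)*(p - 5)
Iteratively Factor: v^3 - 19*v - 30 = (v + 3)*(v^2 - 3*v - 10) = (v - 5)*(v + 3)*(v + 2)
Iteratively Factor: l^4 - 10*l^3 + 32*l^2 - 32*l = (l - 4)*(l^3 - 6*l^2 + 8*l) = (l - 4)*(l - 2)*(l^2 - 4*l) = l*(l - 4)*(l - 2)*(l - 4)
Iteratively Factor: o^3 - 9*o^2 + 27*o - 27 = (o - 3)*(o^2 - 6*o + 9) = (o - 3)^2*(o - 3)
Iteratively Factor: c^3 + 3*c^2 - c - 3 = (c - 1)*(c^2 + 4*c + 3) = (c - 1)*(c + 3)*(c + 1)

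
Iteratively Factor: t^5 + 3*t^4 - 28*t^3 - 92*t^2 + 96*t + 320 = (t + 4)*(t^4 - t^3 - 24*t^2 + 4*t + 80) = (t - 5)*(t + 4)*(t^3 + 4*t^2 - 4*t - 16) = (t - 5)*(t + 2)*(t + 4)*(t^2 + 2*t - 8) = (t - 5)*(t + 2)*(t + 4)^2*(t - 2)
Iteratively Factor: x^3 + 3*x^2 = (x)*(x^2 + 3*x) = x*(x + 3)*(x)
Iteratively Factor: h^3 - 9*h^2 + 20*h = (h - 5)*(h^2 - 4*h) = (h - 5)*(h - 4)*(h)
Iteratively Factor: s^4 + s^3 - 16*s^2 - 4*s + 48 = (s - 2)*(s^3 + 3*s^2 - 10*s - 24) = (s - 3)*(s - 2)*(s^2 + 6*s + 8) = (s - 3)*(s - 2)*(s + 4)*(s + 2)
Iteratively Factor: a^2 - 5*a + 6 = (a - 2)*(a - 3)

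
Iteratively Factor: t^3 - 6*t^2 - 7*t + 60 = (t + 3)*(t^2 - 9*t + 20) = (t - 4)*(t + 3)*(t - 5)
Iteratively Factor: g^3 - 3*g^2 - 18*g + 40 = (g - 5)*(g^2 + 2*g - 8) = (g - 5)*(g - 2)*(g + 4)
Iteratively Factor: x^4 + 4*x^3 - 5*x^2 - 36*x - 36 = (x + 3)*(x^3 + x^2 - 8*x - 12) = (x - 3)*(x + 3)*(x^2 + 4*x + 4) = (x - 3)*(x + 2)*(x + 3)*(x + 2)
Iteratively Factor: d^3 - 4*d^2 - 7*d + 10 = (d + 2)*(d^2 - 6*d + 5) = (d - 1)*(d + 2)*(d - 5)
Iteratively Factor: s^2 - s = (s - 1)*(s)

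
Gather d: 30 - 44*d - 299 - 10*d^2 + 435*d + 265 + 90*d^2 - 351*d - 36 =80*d^2 + 40*d - 40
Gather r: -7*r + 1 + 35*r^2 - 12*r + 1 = 35*r^2 - 19*r + 2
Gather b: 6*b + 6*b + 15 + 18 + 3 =12*b + 36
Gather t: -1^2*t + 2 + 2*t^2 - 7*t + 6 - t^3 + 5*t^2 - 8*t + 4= -t^3 + 7*t^2 - 16*t + 12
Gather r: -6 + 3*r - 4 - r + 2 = 2*r - 8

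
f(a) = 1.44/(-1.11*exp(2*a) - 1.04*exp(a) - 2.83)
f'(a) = 1.44*(2.22*exp(2*a) + 1.04*exp(a))/(-1.11*exp(2*a) - 1.04*exp(a) - 2.83)^2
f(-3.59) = -0.50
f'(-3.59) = 0.01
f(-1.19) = -0.44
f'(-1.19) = 0.07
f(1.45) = -0.05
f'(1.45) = 0.09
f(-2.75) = -0.50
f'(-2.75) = 0.01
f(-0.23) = -0.33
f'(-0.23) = 0.17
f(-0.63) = -0.39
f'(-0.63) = 0.12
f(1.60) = -0.04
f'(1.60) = 0.07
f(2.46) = -0.01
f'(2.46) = 0.02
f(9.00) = 0.00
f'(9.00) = 0.00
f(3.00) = 0.00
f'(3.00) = 0.01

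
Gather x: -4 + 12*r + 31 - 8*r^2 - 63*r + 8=-8*r^2 - 51*r + 35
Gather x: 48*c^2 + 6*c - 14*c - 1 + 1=48*c^2 - 8*c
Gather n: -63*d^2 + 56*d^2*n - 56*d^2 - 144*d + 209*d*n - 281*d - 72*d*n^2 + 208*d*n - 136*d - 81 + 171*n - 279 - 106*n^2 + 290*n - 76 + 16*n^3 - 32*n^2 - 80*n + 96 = -119*d^2 - 561*d + 16*n^3 + n^2*(-72*d - 138) + n*(56*d^2 + 417*d + 381) - 340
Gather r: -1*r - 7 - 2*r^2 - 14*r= -2*r^2 - 15*r - 7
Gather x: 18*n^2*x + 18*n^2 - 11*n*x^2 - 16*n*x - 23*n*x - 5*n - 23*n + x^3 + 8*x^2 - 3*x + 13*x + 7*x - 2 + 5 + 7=18*n^2 - 28*n + x^3 + x^2*(8 - 11*n) + x*(18*n^2 - 39*n + 17) + 10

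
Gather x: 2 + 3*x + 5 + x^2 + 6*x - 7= x^2 + 9*x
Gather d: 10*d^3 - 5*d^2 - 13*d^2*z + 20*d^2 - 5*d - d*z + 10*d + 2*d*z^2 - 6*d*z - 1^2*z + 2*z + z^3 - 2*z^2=10*d^3 + d^2*(15 - 13*z) + d*(2*z^2 - 7*z + 5) + z^3 - 2*z^2 + z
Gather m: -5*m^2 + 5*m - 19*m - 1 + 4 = -5*m^2 - 14*m + 3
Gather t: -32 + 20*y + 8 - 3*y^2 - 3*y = -3*y^2 + 17*y - 24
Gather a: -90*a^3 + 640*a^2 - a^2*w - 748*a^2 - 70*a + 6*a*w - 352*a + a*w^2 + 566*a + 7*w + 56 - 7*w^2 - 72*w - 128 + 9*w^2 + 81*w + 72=-90*a^3 + a^2*(-w - 108) + a*(w^2 + 6*w + 144) + 2*w^2 + 16*w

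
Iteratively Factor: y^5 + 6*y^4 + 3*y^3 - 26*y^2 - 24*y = (y)*(y^4 + 6*y^3 + 3*y^2 - 26*y - 24) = y*(y - 2)*(y^3 + 8*y^2 + 19*y + 12) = y*(y - 2)*(y + 3)*(y^2 + 5*y + 4) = y*(y - 2)*(y + 1)*(y + 3)*(y + 4)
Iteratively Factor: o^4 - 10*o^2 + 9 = (o + 3)*(o^3 - 3*o^2 - o + 3) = (o - 1)*(o + 3)*(o^2 - 2*o - 3) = (o - 3)*(o - 1)*(o + 3)*(o + 1)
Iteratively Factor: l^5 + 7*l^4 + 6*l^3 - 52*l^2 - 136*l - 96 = (l + 2)*(l^4 + 5*l^3 - 4*l^2 - 44*l - 48) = (l + 2)^2*(l^3 + 3*l^2 - 10*l - 24) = (l - 3)*(l + 2)^2*(l^2 + 6*l + 8) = (l - 3)*(l + 2)^3*(l + 4)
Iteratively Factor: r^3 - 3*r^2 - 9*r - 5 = (r - 5)*(r^2 + 2*r + 1) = (r - 5)*(r + 1)*(r + 1)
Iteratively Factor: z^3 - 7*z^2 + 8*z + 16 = (z - 4)*(z^2 - 3*z - 4) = (z - 4)^2*(z + 1)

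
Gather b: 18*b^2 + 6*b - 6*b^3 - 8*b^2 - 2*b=-6*b^3 + 10*b^2 + 4*b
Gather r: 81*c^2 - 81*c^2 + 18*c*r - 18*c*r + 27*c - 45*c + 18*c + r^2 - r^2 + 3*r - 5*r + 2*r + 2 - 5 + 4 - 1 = 0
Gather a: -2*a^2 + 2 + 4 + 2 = 8 - 2*a^2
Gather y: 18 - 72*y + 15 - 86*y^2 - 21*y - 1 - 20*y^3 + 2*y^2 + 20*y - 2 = -20*y^3 - 84*y^2 - 73*y + 30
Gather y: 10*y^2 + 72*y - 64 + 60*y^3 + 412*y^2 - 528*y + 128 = 60*y^3 + 422*y^2 - 456*y + 64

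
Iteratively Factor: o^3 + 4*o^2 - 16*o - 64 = (o + 4)*(o^2 - 16) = (o - 4)*(o + 4)*(o + 4)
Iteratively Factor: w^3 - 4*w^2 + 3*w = (w)*(w^2 - 4*w + 3) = w*(w - 1)*(w - 3)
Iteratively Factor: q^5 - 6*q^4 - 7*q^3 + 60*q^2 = (q + 3)*(q^4 - 9*q^3 + 20*q^2) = q*(q + 3)*(q^3 - 9*q^2 + 20*q) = q*(q - 4)*(q + 3)*(q^2 - 5*q) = q*(q - 5)*(q - 4)*(q + 3)*(q)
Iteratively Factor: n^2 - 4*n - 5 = (n - 5)*(n + 1)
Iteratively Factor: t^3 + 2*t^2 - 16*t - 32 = (t + 4)*(t^2 - 2*t - 8) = (t + 2)*(t + 4)*(t - 4)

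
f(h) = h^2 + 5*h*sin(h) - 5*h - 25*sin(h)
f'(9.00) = -3.16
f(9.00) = 44.24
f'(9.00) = -3.16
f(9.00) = 44.24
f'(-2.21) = 8.07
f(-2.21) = 44.87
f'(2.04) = 10.23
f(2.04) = -19.24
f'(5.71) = 6.69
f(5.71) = 2.13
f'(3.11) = 10.82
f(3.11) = -6.18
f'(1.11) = -6.95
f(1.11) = -21.74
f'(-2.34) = 12.25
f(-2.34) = 43.54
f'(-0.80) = -30.39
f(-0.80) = 25.44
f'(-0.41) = -32.62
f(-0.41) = 13.00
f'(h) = 5*h*cos(h) + 2*h + 5*sin(h) - 25*cos(h) - 5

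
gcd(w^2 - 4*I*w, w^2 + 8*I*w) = w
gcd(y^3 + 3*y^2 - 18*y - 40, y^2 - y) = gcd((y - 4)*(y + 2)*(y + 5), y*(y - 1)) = 1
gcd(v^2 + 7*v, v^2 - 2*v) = v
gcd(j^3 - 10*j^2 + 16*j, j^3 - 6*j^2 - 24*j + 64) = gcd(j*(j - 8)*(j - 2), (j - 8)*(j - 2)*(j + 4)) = j^2 - 10*j + 16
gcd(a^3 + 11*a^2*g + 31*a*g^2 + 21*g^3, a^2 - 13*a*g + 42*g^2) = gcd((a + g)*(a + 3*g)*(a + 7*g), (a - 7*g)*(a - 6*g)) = 1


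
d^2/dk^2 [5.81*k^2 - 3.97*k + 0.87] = 11.6200000000000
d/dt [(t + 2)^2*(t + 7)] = (t + 2)*(3*t + 16)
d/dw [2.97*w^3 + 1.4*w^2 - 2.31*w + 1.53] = 8.91*w^2 + 2.8*w - 2.31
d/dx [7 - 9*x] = -9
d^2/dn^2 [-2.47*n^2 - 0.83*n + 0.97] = -4.94000000000000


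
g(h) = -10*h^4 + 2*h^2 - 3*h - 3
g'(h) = -40*h^3 + 4*h - 3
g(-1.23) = -19.17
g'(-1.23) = 66.51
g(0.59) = -5.29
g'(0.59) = -8.86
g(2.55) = -420.47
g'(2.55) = -656.06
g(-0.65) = -1.99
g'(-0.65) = 5.38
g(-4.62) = -4502.29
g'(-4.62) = 3922.97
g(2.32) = -288.90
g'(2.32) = -493.21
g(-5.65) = -10112.67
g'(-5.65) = 7188.88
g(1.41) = -42.78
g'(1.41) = -109.49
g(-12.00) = -207039.00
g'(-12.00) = 69069.00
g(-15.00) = -505758.00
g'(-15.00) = 134937.00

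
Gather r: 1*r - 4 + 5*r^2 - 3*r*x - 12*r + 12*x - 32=5*r^2 + r*(-3*x - 11) + 12*x - 36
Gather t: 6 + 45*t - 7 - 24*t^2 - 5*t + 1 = -24*t^2 + 40*t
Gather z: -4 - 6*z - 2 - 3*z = -9*z - 6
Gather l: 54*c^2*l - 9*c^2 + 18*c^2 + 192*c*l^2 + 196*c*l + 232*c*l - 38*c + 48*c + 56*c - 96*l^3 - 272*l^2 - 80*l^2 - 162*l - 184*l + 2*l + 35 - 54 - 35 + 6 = 9*c^2 + 66*c - 96*l^3 + l^2*(192*c - 352) + l*(54*c^2 + 428*c - 344) - 48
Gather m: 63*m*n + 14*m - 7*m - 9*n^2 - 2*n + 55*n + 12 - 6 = m*(63*n + 7) - 9*n^2 + 53*n + 6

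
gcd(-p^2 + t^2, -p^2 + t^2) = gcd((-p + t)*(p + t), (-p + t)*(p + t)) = p^2 - t^2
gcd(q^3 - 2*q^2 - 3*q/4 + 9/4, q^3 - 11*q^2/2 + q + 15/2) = q^2 - q/2 - 3/2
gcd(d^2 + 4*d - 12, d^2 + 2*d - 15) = 1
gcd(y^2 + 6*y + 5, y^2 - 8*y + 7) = 1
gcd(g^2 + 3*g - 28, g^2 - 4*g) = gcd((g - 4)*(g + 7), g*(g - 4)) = g - 4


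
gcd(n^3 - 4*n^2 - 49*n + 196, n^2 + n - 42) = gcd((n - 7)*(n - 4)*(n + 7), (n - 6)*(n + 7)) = n + 7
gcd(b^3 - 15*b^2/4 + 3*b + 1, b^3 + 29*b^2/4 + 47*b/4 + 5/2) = b + 1/4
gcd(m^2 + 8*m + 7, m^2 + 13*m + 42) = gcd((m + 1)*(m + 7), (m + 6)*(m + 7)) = m + 7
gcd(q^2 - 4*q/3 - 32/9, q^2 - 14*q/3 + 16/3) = q - 8/3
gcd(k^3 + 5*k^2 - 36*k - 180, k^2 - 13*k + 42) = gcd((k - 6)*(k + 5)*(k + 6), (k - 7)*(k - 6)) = k - 6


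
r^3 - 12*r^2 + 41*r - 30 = (r - 6)*(r - 5)*(r - 1)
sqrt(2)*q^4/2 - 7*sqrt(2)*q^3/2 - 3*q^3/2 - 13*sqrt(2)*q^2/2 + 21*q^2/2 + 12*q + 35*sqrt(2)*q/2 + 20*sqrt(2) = (q - 8)*(q - 5*sqrt(2)/2)*(q + sqrt(2))*(sqrt(2)*q/2 + sqrt(2)/2)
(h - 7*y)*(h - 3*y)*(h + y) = h^3 - 9*h^2*y + 11*h*y^2 + 21*y^3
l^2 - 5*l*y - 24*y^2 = (l - 8*y)*(l + 3*y)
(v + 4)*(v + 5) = v^2 + 9*v + 20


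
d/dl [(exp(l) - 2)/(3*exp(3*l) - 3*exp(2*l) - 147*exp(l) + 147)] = ((exp(l) - 2)*(-3*exp(2*l) + 2*exp(l) + 49) + exp(3*l) - exp(2*l) - 49*exp(l) + 49)*exp(l)/(3*(exp(3*l) - exp(2*l) - 49*exp(l) + 49)^2)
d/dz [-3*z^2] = -6*z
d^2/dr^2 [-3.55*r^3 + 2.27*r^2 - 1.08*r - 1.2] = 4.54 - 21.3*r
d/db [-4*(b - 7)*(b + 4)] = 12 - 8*b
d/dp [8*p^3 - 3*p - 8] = 24*p^2 - 3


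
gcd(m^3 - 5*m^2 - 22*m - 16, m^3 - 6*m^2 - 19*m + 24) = m - 8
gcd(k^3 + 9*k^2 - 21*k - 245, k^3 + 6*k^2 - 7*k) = k + 7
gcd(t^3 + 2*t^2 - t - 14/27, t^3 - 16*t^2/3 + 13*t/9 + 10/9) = t^2 - t/3 - 2/9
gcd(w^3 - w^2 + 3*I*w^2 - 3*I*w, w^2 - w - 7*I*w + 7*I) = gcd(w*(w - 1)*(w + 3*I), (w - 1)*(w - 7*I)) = w - 1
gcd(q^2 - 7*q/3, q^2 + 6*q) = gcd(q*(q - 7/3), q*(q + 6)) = q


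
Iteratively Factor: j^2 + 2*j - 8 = (j + 4)*(j - 2)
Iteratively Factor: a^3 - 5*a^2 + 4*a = (a - 1)*(a^2 - 4*a) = a*(a - 1)*(a - 4)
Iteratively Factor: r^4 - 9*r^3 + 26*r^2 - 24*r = (r - 4)*(r^3 - 5*r^2 + 6*r) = (r - 4)*(r - 3)*(r^2 - 2*r) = (r - 4)*(r - 3)*(r - 2)*(r)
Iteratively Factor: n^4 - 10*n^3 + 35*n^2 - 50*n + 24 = (n - 2)*(n^3 - 8*n^2 + 19*n - 12) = (n - 4)*(n - 2)*(n^2 - 4*n + 3) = (n - 4)*(n - 2)*(n - 1)*(n - 3)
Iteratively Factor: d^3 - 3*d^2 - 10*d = (d - 5)*(d^2 + 2*d) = d*(d - 5)*(d + 2)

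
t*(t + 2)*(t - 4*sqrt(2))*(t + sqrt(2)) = t^4 - 3*sqrt(2)*t^3 + 2*t^3 - 6*sqrt(2)*t^2 - 8*t^2 - 16*t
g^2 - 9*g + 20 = (g - 5)*(g - 4)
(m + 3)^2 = m^2 + 6*m + 9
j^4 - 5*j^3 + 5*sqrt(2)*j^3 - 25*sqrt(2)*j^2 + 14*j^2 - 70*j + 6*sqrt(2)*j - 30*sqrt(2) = (j - 5)*(j + sqrt(2))^2*(j + 3*sqrt(2))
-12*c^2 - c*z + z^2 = (-4*c + z)*(3*c + z)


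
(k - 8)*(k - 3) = k^2 - 11*k + 24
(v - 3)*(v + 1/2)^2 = v^3 - 2*v^2 - 11*v/4 - 3/4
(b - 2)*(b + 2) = b^2 - 4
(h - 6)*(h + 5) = h^2 - h - 30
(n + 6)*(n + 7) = n^2 + 13*n + 42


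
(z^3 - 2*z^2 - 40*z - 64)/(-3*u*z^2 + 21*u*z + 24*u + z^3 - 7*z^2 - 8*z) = (z^2 + 6*z + 8)/(-3*u*z - 3*u + z^2 + z)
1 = 1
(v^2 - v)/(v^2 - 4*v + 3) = v/(v - 3)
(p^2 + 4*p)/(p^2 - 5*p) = (p + 4)/(p - 5)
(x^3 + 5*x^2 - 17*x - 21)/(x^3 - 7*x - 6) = (x + 7)/(x + 2)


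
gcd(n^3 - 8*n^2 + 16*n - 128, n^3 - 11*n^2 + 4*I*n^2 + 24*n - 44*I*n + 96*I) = n^2 + n*(-8 + 4*I) - 32*I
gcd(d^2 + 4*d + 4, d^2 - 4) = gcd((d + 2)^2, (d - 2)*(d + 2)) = d + 2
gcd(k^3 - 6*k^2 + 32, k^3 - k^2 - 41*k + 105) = 1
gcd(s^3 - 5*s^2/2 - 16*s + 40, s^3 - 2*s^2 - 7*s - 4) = s - 4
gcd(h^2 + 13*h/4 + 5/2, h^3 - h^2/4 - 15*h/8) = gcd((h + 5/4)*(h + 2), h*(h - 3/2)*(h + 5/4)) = h + 5/4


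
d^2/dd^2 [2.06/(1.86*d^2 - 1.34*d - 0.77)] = (14.253552*d^2 - 10.268688*d - 2.06*(3.72*d - 1.34)*(7.44*d - 2.68) - 5.900664)/(-1.86*d^2 + 1.34*d + 0.77)^3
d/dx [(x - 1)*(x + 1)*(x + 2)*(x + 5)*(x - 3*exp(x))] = -3*x^4*exp(x) + 5*x^4 - 33*x^3*exp(x) + 28*x^3 - 90*x^2*exp(x) + 27*x^2 - 33*x*exp(x) - 14*x + 51*exp(x) - 10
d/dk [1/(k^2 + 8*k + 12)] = 2*(-k - 4)/(k^2 + 8*k + 12)^2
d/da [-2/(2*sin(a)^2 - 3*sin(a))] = 2*(4*sin(a) - 3)*cos(a)/((2*sin(a) - 3)^2*sin(a)^2)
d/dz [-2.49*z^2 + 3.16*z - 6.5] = 3.16 - 4.98*z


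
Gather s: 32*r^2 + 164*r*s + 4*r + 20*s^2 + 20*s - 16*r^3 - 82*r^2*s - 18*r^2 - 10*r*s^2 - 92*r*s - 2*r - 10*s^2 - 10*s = -16*r^3 + 14*r^2 + 2*r + s^2*(10 - 10*r) + s*(-82*r^2 + 72*r + 10)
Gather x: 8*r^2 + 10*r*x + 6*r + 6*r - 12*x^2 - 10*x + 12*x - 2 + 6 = 8*r^2 + 12*r - 12*x^2 + x*(10*r + 2) + 4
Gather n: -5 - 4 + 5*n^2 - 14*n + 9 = 5*n^2 - 14*n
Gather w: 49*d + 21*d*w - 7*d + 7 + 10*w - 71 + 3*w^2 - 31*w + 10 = 42*d + 3*w^2 + w*(21*d - 21) - 54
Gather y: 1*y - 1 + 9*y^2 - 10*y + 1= 9*y^2 - 9*y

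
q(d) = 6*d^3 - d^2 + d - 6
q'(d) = 18*d^2 - 2*d + 1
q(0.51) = -4.95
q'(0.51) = 4.66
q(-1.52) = -30.90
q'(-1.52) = 45.63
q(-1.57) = -33.25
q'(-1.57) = 48.51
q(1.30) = 6.79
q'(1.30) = 28.82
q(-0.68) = -9.03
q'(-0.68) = 10.68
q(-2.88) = -160.50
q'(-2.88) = 156.06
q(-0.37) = -6.81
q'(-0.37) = 4.20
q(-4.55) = -596.43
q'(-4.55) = 382.74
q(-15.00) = -20496.00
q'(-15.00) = 4081.00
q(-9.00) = -4470.00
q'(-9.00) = 1477.00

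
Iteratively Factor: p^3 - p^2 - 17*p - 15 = (p + 1)*(p^2 - 2*p - 15) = (p - 5)*(p + 1)*(p + 3)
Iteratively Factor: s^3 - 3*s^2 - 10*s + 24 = (s - 2)*(s^2 - s - 12) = (s - 4)*(s - 2)*(s + 3)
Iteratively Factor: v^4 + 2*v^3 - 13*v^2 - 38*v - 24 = (v - 4)*(v^3 + 6*v^2 + 11*v + 6) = (v - 4)*(v + 1)*(v^2 + 5*v + 6) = (v - 4)*(v + 1)*(v + 2)*(v + 3)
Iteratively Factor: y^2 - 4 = (y - 2)*(y + 2)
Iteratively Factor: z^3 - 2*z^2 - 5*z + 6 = (z - 1)*(z^2 - z - 6) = (z - 1)*(z + 2)*(z - 3)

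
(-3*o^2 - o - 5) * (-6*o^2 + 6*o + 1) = 18*o^4 - 12*o^3 + 21*o^2 - 31*o - 5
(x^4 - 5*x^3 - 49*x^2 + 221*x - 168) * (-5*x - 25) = -5*x^5 + 370*x^3 + 120*x^2 - 4685*x + 4200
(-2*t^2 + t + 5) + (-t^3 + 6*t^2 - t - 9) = -t^3 + 4*t^2 - 4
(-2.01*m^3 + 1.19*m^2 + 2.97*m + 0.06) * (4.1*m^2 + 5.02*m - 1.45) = -8.241*m^5 - 5.2112*m^4 + 21.0653*m^3 + 13.4299*m^2 - 4.0053*m - 0.087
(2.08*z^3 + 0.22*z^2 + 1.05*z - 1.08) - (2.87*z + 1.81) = 2.08*z^3 + 0.22*z^2 - 1.82*z - 2.89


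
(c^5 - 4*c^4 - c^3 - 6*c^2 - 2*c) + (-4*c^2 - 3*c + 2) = c^5 - 4*c^4 - c^3 - 10*c^2 - 5*c + 2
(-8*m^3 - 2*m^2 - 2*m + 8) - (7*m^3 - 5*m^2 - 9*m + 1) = -15*m^3 + 3*m^2 + 7*m + 7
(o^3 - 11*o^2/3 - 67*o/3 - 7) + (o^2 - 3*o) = o^3 - 8*o^2/3 - 76*o/3 - 7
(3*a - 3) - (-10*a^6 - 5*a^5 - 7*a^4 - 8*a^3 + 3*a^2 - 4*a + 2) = 10*a^6 + 5*a^5 + 7*a^4 + 8*a^3 - 3*a^2 + 7*a - 5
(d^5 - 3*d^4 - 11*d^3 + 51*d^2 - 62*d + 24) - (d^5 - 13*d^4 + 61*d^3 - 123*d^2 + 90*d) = 10*d^4 - 72*d^3 + 174*d^2 - 152*d + 24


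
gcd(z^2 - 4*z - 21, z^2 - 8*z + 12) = 1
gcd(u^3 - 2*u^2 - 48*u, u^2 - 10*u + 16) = u - 8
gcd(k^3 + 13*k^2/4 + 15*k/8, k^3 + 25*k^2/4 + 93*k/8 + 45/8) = k^2 + 13*k/4 + 15/8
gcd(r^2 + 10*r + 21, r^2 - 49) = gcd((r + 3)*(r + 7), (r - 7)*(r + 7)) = r + 7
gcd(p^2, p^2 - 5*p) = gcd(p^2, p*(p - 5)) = p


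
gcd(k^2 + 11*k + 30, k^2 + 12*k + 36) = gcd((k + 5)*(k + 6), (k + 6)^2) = k + 6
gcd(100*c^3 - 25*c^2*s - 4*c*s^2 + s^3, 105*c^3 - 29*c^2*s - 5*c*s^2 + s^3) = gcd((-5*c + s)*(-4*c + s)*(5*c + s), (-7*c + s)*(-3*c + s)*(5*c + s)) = 5*c + s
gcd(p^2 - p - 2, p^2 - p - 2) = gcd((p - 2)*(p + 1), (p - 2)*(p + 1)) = p^2 - p - 2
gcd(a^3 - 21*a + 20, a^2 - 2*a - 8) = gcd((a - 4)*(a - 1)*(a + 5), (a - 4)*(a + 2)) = a - 4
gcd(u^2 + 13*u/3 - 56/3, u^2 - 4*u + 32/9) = u - 8/3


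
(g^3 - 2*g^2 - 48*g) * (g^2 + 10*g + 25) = g^5 + 8*g^4 - 43*g^3 - 530*g^2 - 1200*g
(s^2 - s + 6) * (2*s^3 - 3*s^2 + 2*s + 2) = 2*s^5 - 5*s^4 + 17*s^3 - 18*s^2 + 10*s + 12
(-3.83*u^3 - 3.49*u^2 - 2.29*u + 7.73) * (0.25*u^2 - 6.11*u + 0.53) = -0.9575*u^5 + 22.5288*u^4 + 18.7215*u^3 + 14.0747*u^2 - 48.444*u + 4.0969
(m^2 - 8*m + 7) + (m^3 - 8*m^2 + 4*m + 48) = m^3 - 7*m^2 - 4*m + 55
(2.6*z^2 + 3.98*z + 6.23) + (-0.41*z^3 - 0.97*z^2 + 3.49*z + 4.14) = -0.41*z^3 + 1.63*z^2 + 7.47*z + 10.37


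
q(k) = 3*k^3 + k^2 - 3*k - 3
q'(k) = 9*k^2 + 2*k - 3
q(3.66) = 146.50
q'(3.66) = 124.88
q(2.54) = 44.99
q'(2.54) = 60.14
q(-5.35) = -417.72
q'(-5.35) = 243.90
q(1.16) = -0.45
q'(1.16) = 11.43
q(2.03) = 20.13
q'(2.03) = 38.15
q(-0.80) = -1.50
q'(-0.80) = 1.16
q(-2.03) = -17.89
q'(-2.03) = 30.03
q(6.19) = 728.28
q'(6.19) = 354.22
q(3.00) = 78.00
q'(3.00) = 84.00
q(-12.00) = -5007.00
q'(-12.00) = 1269.00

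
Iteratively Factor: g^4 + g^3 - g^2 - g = (g)*(g^3 + g^2 - g - 1) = g*(g + 1)*(g^2 - 1) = g*(g + 1)^2*(g - 1)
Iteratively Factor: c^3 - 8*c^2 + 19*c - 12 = (c - 1)*(c^2 - 7*c + 12) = (c - 4)*(c - 1)*(c - 3)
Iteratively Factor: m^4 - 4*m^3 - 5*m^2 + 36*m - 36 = (m - 2)*(m^3 - 2*m^2 - 9*m + 18) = (m - 3)*(m - 2)*(m^2 + m - 6) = (m - 3)*(m - 2)*(m + 3)*(m - 2)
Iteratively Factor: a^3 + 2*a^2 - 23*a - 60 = (a - 5)*(a^2 + 7*a + 12) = (a - 5)*(a + 3)*(a + 4)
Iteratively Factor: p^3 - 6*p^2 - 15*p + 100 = (p - 5)*(p^2 - p - 20) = (p - 5)^2*(p + 4)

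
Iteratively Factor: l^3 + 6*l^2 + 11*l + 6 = (l + 1)*(l^2 + 5*l + 6) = (l + 1)*(l + 2)*(l + 3)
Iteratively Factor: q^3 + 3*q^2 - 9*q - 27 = (q + 3)*(q^2 - 9) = (q + 3)^2*(q - 3)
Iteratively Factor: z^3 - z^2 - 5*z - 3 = (z - 3)*(z^2 + 2*z + 1) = (z - 3)*(z + 1)*(z + 1)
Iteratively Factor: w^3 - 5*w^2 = (w - 5)*(w^2) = w*(w - 5)*(w)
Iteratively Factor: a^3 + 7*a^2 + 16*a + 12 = (a + 3)*(a^2 + 4*a + 4) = (a + 2)*(a + 3)*(a + 2)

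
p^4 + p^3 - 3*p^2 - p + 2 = (p - 1)^2*(p + 1)*(p + 2)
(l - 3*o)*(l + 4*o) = l^2 + l*o - 12*o^2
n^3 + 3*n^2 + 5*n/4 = n*(n + 1/2)*(n + 5/2)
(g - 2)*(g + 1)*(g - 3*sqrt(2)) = g^3 - 3*sqrt(2)*g^2 - g^2 - 2*g + 3*sqrt(2)*g + 6*sqrt(2)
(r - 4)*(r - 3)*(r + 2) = r^3 - 5*r^2 - 2*r + 24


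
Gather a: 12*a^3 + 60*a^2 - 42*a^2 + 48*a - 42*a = 12*a^3 + 18*a^2 + 6*a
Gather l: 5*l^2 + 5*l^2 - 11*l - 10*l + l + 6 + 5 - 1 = 10*l^2 - 20*l + 10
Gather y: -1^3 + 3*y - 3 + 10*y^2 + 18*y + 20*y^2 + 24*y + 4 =30*y^2 + 45*y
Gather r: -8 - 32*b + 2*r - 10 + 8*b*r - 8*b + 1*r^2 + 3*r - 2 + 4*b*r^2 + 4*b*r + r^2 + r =-40*b + r^2*(4*b + 2) + r*(12*b + 6) - 20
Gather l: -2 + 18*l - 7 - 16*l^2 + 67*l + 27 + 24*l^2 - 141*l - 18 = 8*l^2 - 56*l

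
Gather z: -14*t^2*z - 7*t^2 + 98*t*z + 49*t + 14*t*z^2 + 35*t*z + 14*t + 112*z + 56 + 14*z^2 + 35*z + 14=-7*t^2 + 63*t + z^2*(14*t + 14) + z*(-14*t^2 + 133*t + 147) + 70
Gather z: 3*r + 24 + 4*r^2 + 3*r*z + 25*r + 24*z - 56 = 4*r^2 + 28*r + z*(3*r + 24) - 32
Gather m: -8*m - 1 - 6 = -8*m - 7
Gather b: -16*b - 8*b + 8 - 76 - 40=-24*b - 108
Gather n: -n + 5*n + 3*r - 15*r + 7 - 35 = 4*n - 12*r - 28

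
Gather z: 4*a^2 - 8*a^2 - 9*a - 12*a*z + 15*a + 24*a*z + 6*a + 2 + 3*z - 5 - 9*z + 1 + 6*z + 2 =-4*a^2 + 12*a*z + 12*a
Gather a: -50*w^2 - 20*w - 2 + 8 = -50*w^2 - 20*w + 6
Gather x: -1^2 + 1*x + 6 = x + 5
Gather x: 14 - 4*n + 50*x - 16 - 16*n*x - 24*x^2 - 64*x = -4*n - 24*x^2 + x*(-16*n - 14) - 2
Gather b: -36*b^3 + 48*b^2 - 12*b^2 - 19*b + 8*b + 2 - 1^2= -36*b^3 + 36*b^2 - 11*b + 1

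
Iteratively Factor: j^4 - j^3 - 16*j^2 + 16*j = (j)*(j^3 - j^2 - 16*j + 16) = j*(j + 4)*(j^2 - 5*j + 4) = j*(j - 4)*(j + 4)*(j - 1)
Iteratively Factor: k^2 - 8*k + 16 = (k - 4)*(k - 4)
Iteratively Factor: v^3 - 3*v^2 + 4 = (v - 2)*(v^2 - v - 2) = (v - 2)*(v + 1)*(v - 2)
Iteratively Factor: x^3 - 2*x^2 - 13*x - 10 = (x - 5)*(x^2 + 3*x + 2) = (x - 5)*(x + 2)*(x + 1)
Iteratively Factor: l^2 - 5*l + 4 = (l - 1)*(l - 4)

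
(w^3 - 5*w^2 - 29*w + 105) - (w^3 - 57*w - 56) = -5*w^2 + 28*w + 161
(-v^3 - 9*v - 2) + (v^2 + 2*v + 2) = -v^3 + v^2 - 7*v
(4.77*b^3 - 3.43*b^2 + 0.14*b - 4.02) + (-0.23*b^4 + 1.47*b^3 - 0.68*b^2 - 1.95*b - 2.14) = -0.23*b^4 + 6.24*b^3 - 4.11*b^2 - 1.81*b - 6.16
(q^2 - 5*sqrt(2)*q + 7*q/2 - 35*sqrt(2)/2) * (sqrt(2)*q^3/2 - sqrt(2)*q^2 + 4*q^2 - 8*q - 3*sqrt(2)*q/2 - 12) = sqrt(2)*q^5/2 - q^4 + 3*sqrt(2)*q^4/4 - 25*sqrt(2)*q^3 - 3*q^3/2 - 141*sqrt(2)*q^2/4 + 10*q^2 + 21*q/2 + 200*sqrt(2)*q + 210*sqrt(2)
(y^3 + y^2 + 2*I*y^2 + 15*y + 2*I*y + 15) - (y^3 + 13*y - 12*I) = y^2 + 2*I*y^2 + 2*y + 2*I*y + 15 + 12*I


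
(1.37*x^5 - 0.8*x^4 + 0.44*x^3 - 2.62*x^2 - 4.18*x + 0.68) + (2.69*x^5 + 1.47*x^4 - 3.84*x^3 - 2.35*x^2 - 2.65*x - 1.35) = 4.06*x^5 + 0.67*x^4 - 3.4*x^3 - 4.97*x^2 - 6.83*x - 0.67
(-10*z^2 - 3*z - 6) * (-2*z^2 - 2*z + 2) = 20*z^4 + 26*z^3 - 2*z^2 + 6*z - 12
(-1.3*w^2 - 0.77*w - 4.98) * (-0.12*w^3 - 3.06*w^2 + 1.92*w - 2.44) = 0.156*w^5 + 4.0704*w^4 + 0.4578*w^3 + 16.9324*w^2 - 7.6828*w + 12.1512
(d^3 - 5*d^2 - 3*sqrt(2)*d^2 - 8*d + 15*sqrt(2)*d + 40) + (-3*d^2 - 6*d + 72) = d^3 - 8*d^2 - 3*sqrt(2)*d^2 - 14*d + 15*sqrt(2)*d + 112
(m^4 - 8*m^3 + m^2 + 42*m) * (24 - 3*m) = -3*m^5 + 48*m^4 - 195*m^3 - 102*m^2 + 1008*m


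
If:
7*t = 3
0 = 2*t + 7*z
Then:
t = 3/7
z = -6/49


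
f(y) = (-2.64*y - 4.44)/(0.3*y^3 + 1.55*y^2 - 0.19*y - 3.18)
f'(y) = (-2.64*y - 4.44)*(-0.9*y^2 - 3.1*y + 0.19)/(0.3*y^3 + 1.55*y^2 - 0.19*y - 3.18)^2 - 2.64/(0.3*y^3 + 1.55*y^2 - 0.19*y - 3.18)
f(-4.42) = 3.55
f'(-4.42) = -7.73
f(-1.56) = 1.28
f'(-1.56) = -4.00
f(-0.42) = 1.17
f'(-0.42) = 0.38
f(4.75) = -0.27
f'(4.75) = 0.11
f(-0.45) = 1.16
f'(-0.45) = 0.36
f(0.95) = 4.08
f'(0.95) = 10.08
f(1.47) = -9.87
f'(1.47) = 70.76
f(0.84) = 3.22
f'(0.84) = 6.02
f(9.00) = -0.08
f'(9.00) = 0.02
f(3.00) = -0.68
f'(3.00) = 0.49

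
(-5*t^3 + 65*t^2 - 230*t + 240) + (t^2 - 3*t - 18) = -5*t^3 + 66*t^2 - 233*t + 222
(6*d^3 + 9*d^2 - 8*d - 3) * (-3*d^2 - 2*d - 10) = -18*d^5 - 39*d^4 - 54*d^3 - 65*d^2 + 86*d + 30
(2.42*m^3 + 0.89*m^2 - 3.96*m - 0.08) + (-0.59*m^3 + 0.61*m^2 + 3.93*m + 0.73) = 1.83*m^3 + 1.5*m^2 - 0.0299999999999998*m + 0.65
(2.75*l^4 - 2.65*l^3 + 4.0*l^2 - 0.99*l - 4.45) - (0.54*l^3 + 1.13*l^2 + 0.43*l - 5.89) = 2.75*l^4 - 3.19*l^3 + 2.87*l^2 - 1.42*l + 1.44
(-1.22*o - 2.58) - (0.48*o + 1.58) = -1.7*o - 4.16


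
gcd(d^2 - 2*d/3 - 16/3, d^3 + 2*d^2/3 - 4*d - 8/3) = d + 2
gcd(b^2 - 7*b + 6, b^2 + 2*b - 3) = b - 1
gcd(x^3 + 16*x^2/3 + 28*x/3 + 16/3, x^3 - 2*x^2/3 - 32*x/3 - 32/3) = x^2 + 10*x/3 + 8/3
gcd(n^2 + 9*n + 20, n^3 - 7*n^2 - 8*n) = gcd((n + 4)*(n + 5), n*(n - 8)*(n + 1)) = 1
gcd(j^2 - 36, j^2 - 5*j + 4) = 1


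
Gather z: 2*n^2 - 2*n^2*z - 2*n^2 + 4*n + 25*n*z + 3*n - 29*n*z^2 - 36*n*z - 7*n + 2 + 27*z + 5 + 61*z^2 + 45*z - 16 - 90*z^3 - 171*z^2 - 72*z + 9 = -90*z^3 + z^2*(-29*n - 110) + z*(-2*n^2 - 11*n)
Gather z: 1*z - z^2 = -z^2 + z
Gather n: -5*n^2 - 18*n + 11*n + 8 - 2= -5*n^2 - 7*n + 6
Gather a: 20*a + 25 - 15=20*a + 10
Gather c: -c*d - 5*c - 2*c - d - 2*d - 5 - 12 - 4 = c*(-d - 7) - 3*d - 21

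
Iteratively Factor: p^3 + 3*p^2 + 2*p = (p)*(p^2 + 3*p + 2) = p*(p + 2)*(p + 1)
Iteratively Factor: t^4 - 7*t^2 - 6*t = (t + 1)*(t^3 - t^2 - 6*t) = t*(t + 1)*(t^2 - t - 6) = t*(t - 3)*(t + 1)*(t + 2)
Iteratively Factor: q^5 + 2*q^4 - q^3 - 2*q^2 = (q)*(q^4 + 2*q^3 - q^2 - 2*q) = q*(q - 1)*(q^3 + 3*q^2 + 2*q) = q^2*(q - 1)*(q^2 + 3*q + 2) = q^2*(q - 1)*(q + 2)*(q + 1)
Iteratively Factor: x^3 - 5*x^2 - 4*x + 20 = (x - 5)*(x^2 - 4) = (x - 5)*(x + 2)*(x - 2)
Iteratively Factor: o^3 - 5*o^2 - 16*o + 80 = (o + 4)*(o^2 - 9*o + 20) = (o - 5)*(o + 4)*(o - 4)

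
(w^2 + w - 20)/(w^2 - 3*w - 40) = (w - 4)/(w - 8)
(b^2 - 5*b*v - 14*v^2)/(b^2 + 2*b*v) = (b - 7*v)/b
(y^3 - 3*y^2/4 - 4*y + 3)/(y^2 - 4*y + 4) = (4*y^2 + 5*y - 6)/(4*(y - 2))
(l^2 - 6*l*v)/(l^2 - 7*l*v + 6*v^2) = l/(l - v)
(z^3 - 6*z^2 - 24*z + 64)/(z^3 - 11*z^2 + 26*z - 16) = (z + 4)/(z - 1)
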